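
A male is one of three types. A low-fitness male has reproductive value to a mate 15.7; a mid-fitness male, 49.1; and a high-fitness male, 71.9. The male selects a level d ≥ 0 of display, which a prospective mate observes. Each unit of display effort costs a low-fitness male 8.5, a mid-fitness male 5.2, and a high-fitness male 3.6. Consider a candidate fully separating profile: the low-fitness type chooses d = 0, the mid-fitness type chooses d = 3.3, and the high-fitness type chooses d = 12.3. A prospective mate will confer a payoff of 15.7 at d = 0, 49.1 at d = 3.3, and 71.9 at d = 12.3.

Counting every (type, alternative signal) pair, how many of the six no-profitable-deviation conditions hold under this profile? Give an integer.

4

High-fitness (own payoff 71.9 − 3.6×12.3 = 27.62): to d=0 gives 15.7 → no gain ✓; to d=3.3 gives 49.1 − 3.6×3.3 = 37.22 → profitable ✗.
Low-fitness (own payoff 15.7): to d=3.3 gives 49.1 − 8.5×3.3 = 21.05 → profitable ✗; to d=12.3 gives 71.9 − 8.5×12.3 = -32.65 → no gain ✓.
Mid-fitness (own payoff 49.1 − 5.2×3.3 = 31.94): to d=0 gives 15.7 → no gain ✓; to d=12.3 gives 71.9 − 5.2×12.3 = 7.94 → no gain ✓.
4 of the 6 constraints hold; not an equilibrium.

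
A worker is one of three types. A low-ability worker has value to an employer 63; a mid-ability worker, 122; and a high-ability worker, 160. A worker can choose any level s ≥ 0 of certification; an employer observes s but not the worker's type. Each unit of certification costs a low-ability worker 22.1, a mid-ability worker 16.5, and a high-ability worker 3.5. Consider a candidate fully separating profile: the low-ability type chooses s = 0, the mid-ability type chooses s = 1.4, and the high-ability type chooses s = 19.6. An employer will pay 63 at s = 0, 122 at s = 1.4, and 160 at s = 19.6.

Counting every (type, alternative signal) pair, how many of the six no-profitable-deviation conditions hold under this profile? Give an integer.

Low-ability (own payoff 63): to s=1.4 gives 122 − 22.1×1.4 = 91.06 → profitable ✗; to s=19.6 gives 160 − 22.1×19.6 = -273.16 → no gain ✓.
Mid-ability (own payoff 122 − 16.5×1.4 = 98.9): to s=0 gives 63 → no gain ✓; to s=19.6 gives 160 − 16.5×19.6 = -163.4 → no gain ✓.
High-ability (own payoff 160 − 3.5×19.6 = 91.4): to s=0 gives 63 → no gain ✓; to s=1.4 gives 122 − 3.5×1.4 = 117.1 → profitable ✗.
4 of the 6 constraints hold; not an equilibrium.

4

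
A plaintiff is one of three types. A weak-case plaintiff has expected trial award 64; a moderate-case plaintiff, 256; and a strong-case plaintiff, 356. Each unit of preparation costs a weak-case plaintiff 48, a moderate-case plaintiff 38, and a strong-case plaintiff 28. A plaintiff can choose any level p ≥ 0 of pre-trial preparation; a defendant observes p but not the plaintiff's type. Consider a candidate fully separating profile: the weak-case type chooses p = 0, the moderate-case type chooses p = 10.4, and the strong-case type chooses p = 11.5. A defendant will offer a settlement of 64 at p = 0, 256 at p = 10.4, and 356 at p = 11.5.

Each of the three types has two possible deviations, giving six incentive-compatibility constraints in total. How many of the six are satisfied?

Strong-case (own payoff 356 − 28×11.5 = 34): to p=0 gives 64 → profitable ✗; to p=10.4 gives 256 − 28×10.4 = -35.2 → no gain ✓.
Moderate-case (own payoff 256 − 38×10.4 = -139.2): to p=0 gives 64 → profitable ✗; to p=11.5 gives 356 − 38×11.5 = -81 → profitable ✗.
Weak-case (own payoff 64): to p=10.4 gives 256 − 48×10.4 = -243.2 → no gain ✓; to p=11.5 gives 356 − 48×11.5 = -196 → no gain ✓.
3 of the 6 constraints hold; not an equilibrium.

3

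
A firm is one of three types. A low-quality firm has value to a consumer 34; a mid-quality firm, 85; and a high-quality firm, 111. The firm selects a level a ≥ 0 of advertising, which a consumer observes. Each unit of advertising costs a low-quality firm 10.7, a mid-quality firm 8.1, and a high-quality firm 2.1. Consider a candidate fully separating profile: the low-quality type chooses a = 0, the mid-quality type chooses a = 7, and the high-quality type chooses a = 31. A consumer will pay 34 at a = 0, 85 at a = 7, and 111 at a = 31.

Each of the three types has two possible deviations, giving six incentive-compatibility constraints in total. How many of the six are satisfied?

4

Low-quality (own payoff 34): to a=7 gives 85 − 10.7×7 = 10.1 → no gain ✓; to a=31 gives 111 − 10.7×31 = -220.7 → no gain ✓.
Mid-quality (own payoff 85 − 8.1×7 = 28.3): to a=0 gives 34 → profitable ✗; to a=31 gives 111 − 8.1×31 = -140.1 → no gain ✓.
High-quality (own payoff 111 − 2.1×31 = 45.9): to a=0 gives 34 → no gain ✓; to a=7 gives 85 − 2.1×7 = 70.3 → profitable ✗.
4 of the 6 constraints hold; not an equilibrium.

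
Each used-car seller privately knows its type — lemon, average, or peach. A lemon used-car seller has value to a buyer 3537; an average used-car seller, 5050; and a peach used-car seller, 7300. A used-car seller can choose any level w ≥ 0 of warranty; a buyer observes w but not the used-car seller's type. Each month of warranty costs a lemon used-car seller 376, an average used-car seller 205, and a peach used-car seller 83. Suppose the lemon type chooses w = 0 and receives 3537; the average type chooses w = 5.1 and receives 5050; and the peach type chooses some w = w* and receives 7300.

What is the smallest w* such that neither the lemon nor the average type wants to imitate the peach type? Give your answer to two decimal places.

16.08

Lemon type (on-path payoff 3537) won't mimic when 3537 ≥ 7300 − 376·w*, i.e. w* ≥ 10.01.
Average type (on-path payoff 5050 − 205×5.1 = 4004.5) won't mimic when 4004.5 ≥ 7300 − 205·w*, i.e. w* ≥ 16.08.
Both must hold, so w* = max(10.01, 16.08) = 16.08. The average type's constraint binds.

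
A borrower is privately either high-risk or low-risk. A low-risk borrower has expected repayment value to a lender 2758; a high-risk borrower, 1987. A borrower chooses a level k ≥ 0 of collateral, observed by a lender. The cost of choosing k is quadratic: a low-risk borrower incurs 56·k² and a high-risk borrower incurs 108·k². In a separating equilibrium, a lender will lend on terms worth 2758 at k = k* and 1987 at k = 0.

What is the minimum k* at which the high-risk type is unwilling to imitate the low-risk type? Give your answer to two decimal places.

The high-risk type at k = 0 receives 1987; imitating at k* yields 2758 − 108·k*².
Indifference: 1987 = 2758 − 108·k*², so k*² = (2758 − 1987) / 108 ≈ 7.1389.
k* = √7.1389 ≈ 2.67.

2.67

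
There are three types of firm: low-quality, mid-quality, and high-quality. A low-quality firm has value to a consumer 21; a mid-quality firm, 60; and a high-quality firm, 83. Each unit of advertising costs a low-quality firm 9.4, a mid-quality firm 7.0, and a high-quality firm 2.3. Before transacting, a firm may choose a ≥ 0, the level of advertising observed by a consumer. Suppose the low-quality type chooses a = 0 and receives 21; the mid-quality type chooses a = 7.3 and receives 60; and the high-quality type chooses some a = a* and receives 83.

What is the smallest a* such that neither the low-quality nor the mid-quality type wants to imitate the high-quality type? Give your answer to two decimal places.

10.59

Mid-quality type (on-path payoff 60 − 7.0×7.3 = 8.9) won't mimic when 8.9 ≥ 83 − 7.0·a*, i.e. a* ≥ 10.59.
Low-quality type (on-path payoff 21) won't mimic when 21 ≥ 83 − 9.4·a*, i.e. a* ≥ 6.60.
Both must hold, so a* = max(6.60, 10.59) = 10.59. The mid-quality type's constraint binds.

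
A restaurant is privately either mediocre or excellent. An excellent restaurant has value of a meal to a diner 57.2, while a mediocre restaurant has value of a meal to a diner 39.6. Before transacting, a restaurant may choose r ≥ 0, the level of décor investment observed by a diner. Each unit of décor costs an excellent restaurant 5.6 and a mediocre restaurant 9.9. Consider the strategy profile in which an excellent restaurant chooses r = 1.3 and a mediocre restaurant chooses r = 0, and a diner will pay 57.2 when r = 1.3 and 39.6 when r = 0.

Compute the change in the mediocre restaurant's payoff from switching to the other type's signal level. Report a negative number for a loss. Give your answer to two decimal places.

Playing r = 0 the mediocre restaurant receives 39.6.
Deviating to r = 1.3 brings payment 57.2 at cost 9.9 × 1.3 = 12.87, netting 44.33.
Gain from deviating: 44.33 − 39.6 = 4.73.
The gain is positive, so the mediocre type's incentive-compatibility constraint is violated — this profile is not a separating equilibrium.

4.73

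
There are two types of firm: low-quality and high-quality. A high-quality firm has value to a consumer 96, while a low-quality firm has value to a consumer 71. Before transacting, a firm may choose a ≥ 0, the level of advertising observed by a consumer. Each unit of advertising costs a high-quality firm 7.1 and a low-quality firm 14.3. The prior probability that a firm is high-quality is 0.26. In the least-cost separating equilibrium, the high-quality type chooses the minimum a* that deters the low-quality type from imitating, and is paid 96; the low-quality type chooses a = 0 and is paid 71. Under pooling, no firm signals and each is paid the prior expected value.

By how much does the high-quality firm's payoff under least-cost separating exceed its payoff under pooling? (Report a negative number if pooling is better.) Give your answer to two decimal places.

Least-cost separating signal: a* solves 71 = 96 − 14.3·a*, so a* = (96 − 71)/14.3 ≈ 1.7483.
High-quality type's separating payoff: 96 − 7.1 × a* = 96 − 7.1 × (96 − 71)/14.3 = 96 − 177.5/14.3 ≈ 83.5874.
Pooling payoff: 0.26 × 96 + 0.74 × 71 = 77.5.
Difference: 83.5874 − 77.5 = 6.0874, i.e. 6.09 to two decimal places.
The high-quality type prefers to separate.

6.09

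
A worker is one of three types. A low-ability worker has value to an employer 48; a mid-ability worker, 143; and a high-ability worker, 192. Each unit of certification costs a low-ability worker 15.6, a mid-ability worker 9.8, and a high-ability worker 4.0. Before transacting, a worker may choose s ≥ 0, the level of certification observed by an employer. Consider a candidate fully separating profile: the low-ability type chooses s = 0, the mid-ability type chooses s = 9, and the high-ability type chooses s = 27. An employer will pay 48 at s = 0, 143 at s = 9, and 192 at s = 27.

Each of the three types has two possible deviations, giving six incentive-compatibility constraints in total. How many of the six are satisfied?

Low-ability (own payoff 48): to s=9 gives 143 − 15.6×9 = 2.6 → no gain ✓; to s=27 gives 192 − 15.6×27 = -229.2 → no gain ✓.
Mid-ability (own payoff 143 − 9.8×9 = 54.8): to s=0 gives 48 → no gain ✓; to s=27 gives 192 − 9.8×27 = -72.6 → no gain ✓.
High-ability (own payoff 192 − 4.0×27 = 84): to s=0 gives 48 → no gain ✓; to s=9 gives 143 − 4.0×9 = 107 → profitable ✗.
5 of the 6 constraints hold; not an equilibrium.

5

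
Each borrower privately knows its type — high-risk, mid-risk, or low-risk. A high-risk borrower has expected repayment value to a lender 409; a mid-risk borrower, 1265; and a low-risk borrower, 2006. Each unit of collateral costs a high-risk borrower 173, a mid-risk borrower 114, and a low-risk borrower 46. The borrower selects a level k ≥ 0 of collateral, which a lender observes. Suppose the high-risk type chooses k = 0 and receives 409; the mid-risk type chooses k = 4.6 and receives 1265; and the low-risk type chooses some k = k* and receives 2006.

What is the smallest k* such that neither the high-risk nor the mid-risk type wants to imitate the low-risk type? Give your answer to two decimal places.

Mid-risk type (on-path payoff 1265 − 114×4.6 = 740.6) won't mimic when 740.6 ≥ 2006 − 114·k*, i.e. k* ≥ 11.10.
High-risk type (on-path payoff 409) won't mimic when 409 ≥ 2006 − 173·k*, i.e. k* ≥ 9.23.
Both must hold, so k* = max(9.23, 11.10) = 11.10. The mid-risk type's constraint binds.

11.10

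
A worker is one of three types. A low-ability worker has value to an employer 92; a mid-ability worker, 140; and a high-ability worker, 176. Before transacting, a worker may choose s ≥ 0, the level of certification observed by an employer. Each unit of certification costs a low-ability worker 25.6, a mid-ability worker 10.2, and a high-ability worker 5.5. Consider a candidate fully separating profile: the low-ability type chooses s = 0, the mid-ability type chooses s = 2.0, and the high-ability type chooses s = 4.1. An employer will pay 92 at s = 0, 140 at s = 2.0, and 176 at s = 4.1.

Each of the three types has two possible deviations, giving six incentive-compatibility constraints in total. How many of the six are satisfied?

5

Low-ability (own payoff 92): to s=2.0 gives 140 − 25.6×2.0 = 88.8 → no gain ✓; to s=4.1 gives 176 − 25.6×4.1 = 71.04 → no gain ✓.
High-ability (own payoff 176 − 5.5×4.1 = 153.45): to s=0 gives 92 → no gain ✓; to s=2.0 gives 140 − 5.5×2.0 = 129 → no gain ✓.
Mid-ability (own payoff 140 − 10.2×2.0 = 119.6): to s=0 gives 92 → no gain ✓; to s=4.1 gives 176 − 10.2×4.1 = 134.18 → profitable ✗.
5 of the 6 constraints hold; not an equilibrium.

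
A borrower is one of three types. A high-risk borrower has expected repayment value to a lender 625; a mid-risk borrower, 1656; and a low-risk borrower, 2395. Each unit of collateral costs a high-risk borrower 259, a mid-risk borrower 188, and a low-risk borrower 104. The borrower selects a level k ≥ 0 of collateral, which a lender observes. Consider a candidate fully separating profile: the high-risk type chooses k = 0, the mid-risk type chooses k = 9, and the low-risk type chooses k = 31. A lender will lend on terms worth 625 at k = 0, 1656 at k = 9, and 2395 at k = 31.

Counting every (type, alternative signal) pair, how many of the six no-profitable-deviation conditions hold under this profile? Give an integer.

Low-risk (own payoff 2395 − 104×31 = -829): to k=0 gives 625 → profitable ✗; to k=9 gives 1656 − 104×9 = 720 → profitable ✗.
Mid-risk (own payoff 1656 − 188×9 = -36): to k=0 gives 625 → profitable ✗; to k=31 gives 2395 − 188×31 = -3433 → no gain ✓.
High-risk (own payoff 625): to k=9 gives 1656 − 259×9 = -675 → no gain ✓; to k=31 gives 2395 − 259×31 = -5634 → no gain ✓.
3 of the 6 constraints hold; not an equilibrium.

3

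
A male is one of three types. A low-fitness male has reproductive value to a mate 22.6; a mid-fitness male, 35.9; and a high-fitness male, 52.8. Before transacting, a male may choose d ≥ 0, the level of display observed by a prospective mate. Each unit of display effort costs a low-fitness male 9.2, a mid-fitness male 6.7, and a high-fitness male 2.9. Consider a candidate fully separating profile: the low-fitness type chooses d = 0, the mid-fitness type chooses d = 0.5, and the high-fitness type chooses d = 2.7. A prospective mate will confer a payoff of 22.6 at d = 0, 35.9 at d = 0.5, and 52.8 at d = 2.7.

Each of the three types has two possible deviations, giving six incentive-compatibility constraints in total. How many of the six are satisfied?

High-fitness (own payoff 52.8 − 2.9×2.7 = 44.97): to d=0 gives 22.6 → no gain ✓; to d=0.5 gives 35.9 − 2.9×0.5 = 34.45 → no gain ✓.
Mid-fitness (own payoff 35.9 − 6.7×0.5 = 32.55): to d=0 gives 22.6 → no gain ✓; to d=2.7 gives 52.8 − 6.7×2.7 = 34.71 → profitable ✗.
Low-fitness (own payoff 22.6): to d=0.5 gives 35.9 − 9.2×0.5 = 31.3 → profitable ✗; to d=2.7 gives 52.8 − 9.2×2.7 = 27.96 → profitable ✗.
3 of the 6 constraints hold; not an equilibrium.

3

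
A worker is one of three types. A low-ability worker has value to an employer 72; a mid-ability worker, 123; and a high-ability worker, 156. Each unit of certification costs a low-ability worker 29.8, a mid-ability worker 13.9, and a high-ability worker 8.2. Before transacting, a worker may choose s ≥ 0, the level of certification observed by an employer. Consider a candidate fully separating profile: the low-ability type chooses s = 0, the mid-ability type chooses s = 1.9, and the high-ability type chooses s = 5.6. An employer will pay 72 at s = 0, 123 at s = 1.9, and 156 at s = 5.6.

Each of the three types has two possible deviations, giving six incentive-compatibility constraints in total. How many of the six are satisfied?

Low-ability (own payoff 72): to s=1.9 gives 123 − 29.8×1.9 = 66.38 → no gain ✓; to s=5.6 gives 156 − 29.8×5.6 = -10.88 → no gain ✓.
Mid-ability (own payoff 123 − 13.9×1.9 = 96.59): to s=0 gives 72 → no gain ✓; to s=5.6 gives 156 − 13.9×5.6 = 78.16 → no gain ✓.
High-ability (own payoff 156 − 8.2×5.6 = 110.08): to s=0 gives 72 → no gain ✓; to s=1.9 gives 123 − 8.2×1.9 = 107.42 → no gain ✓.
6 of the 6 constraints hold; this profile is a separating equilibrium.

6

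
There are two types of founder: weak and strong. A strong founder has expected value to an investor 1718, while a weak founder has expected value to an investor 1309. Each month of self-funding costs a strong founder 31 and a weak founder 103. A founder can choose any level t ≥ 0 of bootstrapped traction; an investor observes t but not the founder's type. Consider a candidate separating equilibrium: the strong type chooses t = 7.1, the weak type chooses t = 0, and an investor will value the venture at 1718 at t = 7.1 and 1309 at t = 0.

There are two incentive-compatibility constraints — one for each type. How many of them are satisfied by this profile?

2

Weak type: stay at 0 → 1309; mimic → 1718 − 103 × 7.1 = 986.7. IC holds (1309 ≥ 986.7).
Strong type: signal → 1718 − 31 × 7.1 = 1497.9; deviate to 0 → 1309. IC holds (1497.9 ≥ 1309).
2 of 2 constraints hold, so this is a separating equilibrium.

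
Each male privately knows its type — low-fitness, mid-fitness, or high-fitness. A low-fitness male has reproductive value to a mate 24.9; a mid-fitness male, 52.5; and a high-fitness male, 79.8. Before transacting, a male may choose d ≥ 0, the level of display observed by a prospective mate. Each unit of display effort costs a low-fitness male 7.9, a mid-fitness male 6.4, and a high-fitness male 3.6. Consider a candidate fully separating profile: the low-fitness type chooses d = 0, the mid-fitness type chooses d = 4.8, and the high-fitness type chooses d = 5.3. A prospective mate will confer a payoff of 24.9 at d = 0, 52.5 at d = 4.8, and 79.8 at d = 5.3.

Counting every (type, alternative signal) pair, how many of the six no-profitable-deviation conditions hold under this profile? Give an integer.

Low-fitness (own payoff 24.9): to d=4.8 gives 52.5 − 7.9×4.8 = 14.58 → no gain ✓; to d=5.3 gives 79.8 − 7.9×5.3 = 37.93 → profitable ✗.
Mid-fitness (own payoff 52.5 − 6.4×4.8 = 21.78): to d=0 gives 24.9 → profitable ✗; to d=5.3 gives 79.8 − 6.4×5.3 = 45.88 → profitable ✗.
High-fitness (own payoff 79.8 − 3.6×5.3 = 60.72): to d=0 gives 24.9 → no gain ✓; to d=4.8 gives 52.5 − 3.6×4.8 = 35.22 → no gain ✓.
3 of the 6 constraints hold; not an equilibrium.

3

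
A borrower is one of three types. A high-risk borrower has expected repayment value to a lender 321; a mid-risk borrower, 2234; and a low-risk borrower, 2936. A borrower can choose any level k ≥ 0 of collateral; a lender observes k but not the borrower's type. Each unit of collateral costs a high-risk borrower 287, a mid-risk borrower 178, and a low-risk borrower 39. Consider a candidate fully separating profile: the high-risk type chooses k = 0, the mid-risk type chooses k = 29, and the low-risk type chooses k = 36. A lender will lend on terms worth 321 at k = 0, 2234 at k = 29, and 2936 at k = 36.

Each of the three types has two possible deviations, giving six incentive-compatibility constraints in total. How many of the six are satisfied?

Low-risk (own payoff 2936 − 39×36 = 1532): to k=0 gives 321 → no gain ✓; to k=29 gives 2234 − 39×29 = 1103 → no gain ✓.
Mid-risk (own payoff 2234 − 178×29 = -2928): to k=0 gives 321 → profitable ✗; to k=36 gives 2936 − 178×36 = -3472 → no gain ✓.
High-risk (own payoff 321): to k=29 gives 2234 − 287×29 = -6089 → no gain ✓; to k=36 gives 2936 − 287×36 = -7396 → no gain ✓.
5 of the 6 constraints hold; not an equilibrium.

5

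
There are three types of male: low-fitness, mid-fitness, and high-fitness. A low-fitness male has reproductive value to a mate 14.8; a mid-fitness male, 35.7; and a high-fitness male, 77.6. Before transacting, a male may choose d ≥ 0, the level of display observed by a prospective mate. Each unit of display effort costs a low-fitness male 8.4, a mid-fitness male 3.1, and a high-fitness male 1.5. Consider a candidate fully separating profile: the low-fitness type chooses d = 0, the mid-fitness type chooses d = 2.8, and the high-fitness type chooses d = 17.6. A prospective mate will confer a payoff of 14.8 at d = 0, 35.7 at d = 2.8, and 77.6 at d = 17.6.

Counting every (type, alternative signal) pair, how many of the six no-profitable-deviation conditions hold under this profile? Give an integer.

6

Low-fitness (own payoff 14.8): to d=2.8 gives 35.7 − 8.4×2.8 = 12.18 → no gain ✓; to d=17.6 gives 77.6 − 8.4×17.6 = -70.24 → no gain ✓.
Mid-fitness (own payoff 35.7 − 3.1×2.8 = 27.02): to d=0 gives 14.8 → no gain ✓; to d=17.6 gives 77.6 − 3.1×17.6 = 23.04 → no gain ✓.
High-fitness (own payoff 77.6 − 1.5×17.6 = 51.2): to d=0 gives 14.8 → no gain ✓; to d=2.8 gives 35.7 − 1.5×2.8 = 31.5 → no gain ✓.
6 of the 6 constraints hold; this profile is a separating equilibrium.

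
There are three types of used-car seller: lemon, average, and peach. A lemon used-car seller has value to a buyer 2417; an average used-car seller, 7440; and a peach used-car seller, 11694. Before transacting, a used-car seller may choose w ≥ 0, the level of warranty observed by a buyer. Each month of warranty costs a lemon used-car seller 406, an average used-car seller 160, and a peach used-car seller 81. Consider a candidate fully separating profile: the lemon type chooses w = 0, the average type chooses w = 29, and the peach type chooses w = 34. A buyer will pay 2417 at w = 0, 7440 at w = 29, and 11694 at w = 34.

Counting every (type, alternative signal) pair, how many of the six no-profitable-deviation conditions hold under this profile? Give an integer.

Lemon (own payoff 2417): to w=29 gives 7440 − 406×29 = -4334 → no gain ✓; to w=34 gives 11694 − 406×34 = -2110 → no gain ✓.
Average (own payoff 7440 − 160×29 = 2800): to w=0 gives 2417 → no gain ✓; to w=34 gives 11694 − 160×34 = 6254 → profitable ✗.
Peach (own payoff 11694 − 81×34 = 8940): to w=0 gives 2417 → no gain ✓; to w=29 gives 7440 − 81×29 = 5091 → no gain ✓.
5 of the 6 constraints hold; not an equilibrium.

5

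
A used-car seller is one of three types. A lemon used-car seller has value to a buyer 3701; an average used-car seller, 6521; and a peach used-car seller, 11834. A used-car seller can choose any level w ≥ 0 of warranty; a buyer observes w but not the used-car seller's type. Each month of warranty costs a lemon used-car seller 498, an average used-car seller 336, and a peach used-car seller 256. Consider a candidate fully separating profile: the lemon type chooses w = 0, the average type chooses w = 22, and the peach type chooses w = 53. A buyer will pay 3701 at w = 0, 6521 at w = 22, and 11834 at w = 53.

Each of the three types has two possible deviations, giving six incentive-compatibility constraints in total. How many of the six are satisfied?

Average (own payoff 6521 − 336×22 = -871): to w=0 gives 3701 → profitable ✗; to w=53 gives 11834 − 336×53 = -5974 → no gain ✓.
Peach (own payoff 11834 − 256×53 = -1734): to w=0 gives 3701 → profitable ✗; to w=22 gives 6521 − 256×22 = 889 → profitable ✗.
Lemon (own payoff 3701): to w=22 gives 6521 − 498×22 = -4435 → no gain ✓; to w=53 gives 11834 − 498×53 = -14560 → no gain ✓.
3 of the 6 constraints hold; not an equilibrium.

3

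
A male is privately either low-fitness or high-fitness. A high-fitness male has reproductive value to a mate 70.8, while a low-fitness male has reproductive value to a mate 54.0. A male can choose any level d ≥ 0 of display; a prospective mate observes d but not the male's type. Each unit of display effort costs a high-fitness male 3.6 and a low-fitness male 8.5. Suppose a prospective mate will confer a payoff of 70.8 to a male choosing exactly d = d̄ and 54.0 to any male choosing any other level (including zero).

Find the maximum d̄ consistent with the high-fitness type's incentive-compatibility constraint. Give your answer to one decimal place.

Choosing d̄ yields the high-fitness type 70.8 − 3.6·d̄; choosing zero yields 54.0.
The high-fitness type is indifferent at 70.8 − 3.6·d̄ = 54.0, i.e. d̄ = (70.8 − 54.0) / 3.6 ≈ 4.7.
For any d̄ above 4.7 the high-fitness type would rather pool at zero, so separation collapses.

4.7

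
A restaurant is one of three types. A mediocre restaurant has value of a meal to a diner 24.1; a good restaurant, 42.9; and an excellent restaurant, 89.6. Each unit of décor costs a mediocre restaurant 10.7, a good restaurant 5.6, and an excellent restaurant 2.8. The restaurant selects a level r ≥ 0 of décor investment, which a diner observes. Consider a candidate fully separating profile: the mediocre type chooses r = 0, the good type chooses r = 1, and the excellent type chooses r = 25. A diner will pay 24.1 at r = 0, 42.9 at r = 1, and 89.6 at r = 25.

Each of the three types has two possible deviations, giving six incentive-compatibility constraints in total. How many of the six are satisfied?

Mediocre (own payoff 24.1): to r=1 gives 42.9 − 10.7×1 = 32.2 → profitable ✗; to r=25 gives 89.6 − 10.7×25 = -177.9 → no gain ✓.
Good (own payoff 42.9 − 5.6×1 = 37.3): to r=0 gives 24.1 → no gain ✓; to r=25 gives 89.6 − 5.6×25 = -50.4 → no gain ✓.
Excellent (own payoff 89.6 − 2.8×25 = 19.6): to r=0 gives 24.1 → profitable ✗; to r=1 gives 42.9 − 2.8×1 = 40.1 → profitable ✗.
3 of the 6 constraints hold; not an equilibrium.

3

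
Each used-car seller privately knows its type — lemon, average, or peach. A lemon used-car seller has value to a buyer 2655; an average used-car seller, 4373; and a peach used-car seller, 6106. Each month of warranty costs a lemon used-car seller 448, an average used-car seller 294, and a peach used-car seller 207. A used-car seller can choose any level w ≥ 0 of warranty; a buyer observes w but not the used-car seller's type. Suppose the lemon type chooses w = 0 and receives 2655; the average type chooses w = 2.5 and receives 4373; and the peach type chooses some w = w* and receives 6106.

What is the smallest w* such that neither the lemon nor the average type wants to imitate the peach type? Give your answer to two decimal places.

8.39

Average type (on-path payoff 4373 − 294×2.5 = 3638) won't mimic when 3638 ≥ 6106 − 294·w*, i.e. w* ≥ 8.39.
Lemon type (on-path payoff 2655) won't mimic when 2655 ≥ 6106 − 448·w*, i.e. w* ≥ 7.70.
Both must hold, so w* = max(7.70, 8.39) = 8.39. The average type's constraint binds.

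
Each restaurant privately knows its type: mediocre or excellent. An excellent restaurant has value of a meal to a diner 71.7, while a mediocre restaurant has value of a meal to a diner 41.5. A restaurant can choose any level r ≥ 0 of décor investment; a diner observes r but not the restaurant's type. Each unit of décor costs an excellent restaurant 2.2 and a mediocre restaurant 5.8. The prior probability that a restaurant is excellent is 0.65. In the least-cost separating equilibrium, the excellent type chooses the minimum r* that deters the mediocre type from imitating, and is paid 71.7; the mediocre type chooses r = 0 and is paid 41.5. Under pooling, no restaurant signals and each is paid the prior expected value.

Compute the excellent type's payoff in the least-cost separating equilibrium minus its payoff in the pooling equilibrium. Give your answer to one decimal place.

Least-cost separating signal: r* solves 41.5 = 71.7 − 5.8·r*, so r* = (71.7 − 41.5)/5.8 ≈ 5.2069.
Excellent type's separating payoff: 71.7 − 2.2 × r* = 71.7 − 2.2 × (71.7 − 41.5)/5.8 = 71.7 − 66.44/5.8 ≈ 60.245.
Pooling payoff: 0.65 × 71.7 + 0.35 × 41.5 = 61.13.
Difference: 60.245 − 61.13 = -0.885, i.e. -0.9 to one decimal place.
The excellent type would prefer the pooling outcome.

-0.9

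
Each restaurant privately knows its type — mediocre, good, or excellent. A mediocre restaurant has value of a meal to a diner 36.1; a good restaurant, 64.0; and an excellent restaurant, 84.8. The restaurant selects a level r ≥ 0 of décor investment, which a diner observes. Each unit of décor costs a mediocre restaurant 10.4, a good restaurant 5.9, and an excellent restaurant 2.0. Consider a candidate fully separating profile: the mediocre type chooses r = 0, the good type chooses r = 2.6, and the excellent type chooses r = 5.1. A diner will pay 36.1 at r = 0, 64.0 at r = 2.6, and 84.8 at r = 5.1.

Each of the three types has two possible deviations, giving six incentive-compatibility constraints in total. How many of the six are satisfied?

4

Excellent (own payoff 84.8 − 2.0×5.1 = 74.6): to r=0 gives 36.1 → no gain ✓; to r=2.6 gives 64.0 − 2.0×2.6 = 58.8 → no gain ✓.
Mediocre (own payoff 36.1): to r=2.6 gives 64.0 − 10.4×2.6 = 36.96 → profitable ✗; to r=5.1 gives 84.8 − 10.4×5.1 = 31.76 → no gain ✓.
Good (own payoff 64.0 − 5.9×2.6 = 48.66): to r=0 gives 36.1 → no gain ✓; to r=5.1 gives 84.8 − 5.9×5.1 = 54.71 → profitable ✗.
4 of the 6 constraints hold; not an equilibrium.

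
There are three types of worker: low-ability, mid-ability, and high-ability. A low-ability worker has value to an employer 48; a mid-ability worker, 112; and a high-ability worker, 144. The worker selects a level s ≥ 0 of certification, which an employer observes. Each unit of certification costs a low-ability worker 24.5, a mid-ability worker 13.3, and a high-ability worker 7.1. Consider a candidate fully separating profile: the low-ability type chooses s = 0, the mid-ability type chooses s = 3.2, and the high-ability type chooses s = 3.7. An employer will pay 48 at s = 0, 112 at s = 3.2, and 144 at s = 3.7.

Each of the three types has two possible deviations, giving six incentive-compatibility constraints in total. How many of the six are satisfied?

4

High-ability (own payoff 144 − 7.1×3.7 = 117.73): to s=0 gives 48 → no gain ✓; to s=3.2 gives 112 − 7.1×3.2 = 89.28 → no gain ✓.
Mid-ability (own payoff 112 − 13.3×3.2 = 69.44): to s=0 gives 48 → no gain ✓; to s=3.7 gives 144 − 13.3×3.7 = 94.79 → profitable ✗.
Low-ability (own payoff 48): to s=3.2 gives 112 − 24.5×3.2 = 33.6 → no gain ✓; to s=3.7 gives 144 − 24.5×3.7 = 53.35 → profitable ✗.
4 of the 6 constraints hold; not an equilibrium.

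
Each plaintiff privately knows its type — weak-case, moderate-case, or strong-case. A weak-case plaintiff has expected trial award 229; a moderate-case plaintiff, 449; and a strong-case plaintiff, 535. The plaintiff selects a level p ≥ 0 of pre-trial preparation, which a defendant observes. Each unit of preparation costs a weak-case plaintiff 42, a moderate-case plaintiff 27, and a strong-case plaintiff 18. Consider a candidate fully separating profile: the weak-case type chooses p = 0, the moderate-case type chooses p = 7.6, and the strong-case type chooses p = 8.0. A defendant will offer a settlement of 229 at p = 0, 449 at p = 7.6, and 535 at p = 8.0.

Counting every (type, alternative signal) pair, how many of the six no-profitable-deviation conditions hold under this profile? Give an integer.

5

Weak-case (own payoff 229): to p=7.6 gives 449 − 42×7.6 = 129.8 → no gain ✓; to p=8.0 gives 535 − 42×8.0 = 199 → no gain ✓.
Moderate-case (own payoff 449 − 27×7.6 = 243.8): to p=0 gives 229 → no gain ✓; to p=8.0 gives 535 − 27×8.0 = 319 → profitable ✗.
Strong-case (own payoff 535 − 18×8.0 = 391): to p=0 gives 229 → no gain ✓; to p=7.6 gives 449 − 18×7.6 = 312.2 → no gain ✓.
5 of the 6 constraints hold; not an equilibrium.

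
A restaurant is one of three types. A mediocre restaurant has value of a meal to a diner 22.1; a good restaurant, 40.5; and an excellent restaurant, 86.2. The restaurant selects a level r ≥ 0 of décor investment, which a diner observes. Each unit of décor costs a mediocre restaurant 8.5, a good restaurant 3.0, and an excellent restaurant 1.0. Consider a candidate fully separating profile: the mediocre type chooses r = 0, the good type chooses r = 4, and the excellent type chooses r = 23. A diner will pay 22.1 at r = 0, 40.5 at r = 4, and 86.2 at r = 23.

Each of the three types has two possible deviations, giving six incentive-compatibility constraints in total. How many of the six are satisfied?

6

Excellent (own payoff 86.2 − 1.0×23 = 63.2): to r=0 gives 22.1 → no gain ✓; to r=4 gives 40.5 − 1.0×4 = 36.5 → no gain ✓.
Good (own payoff 40.5 − 3.0×4 = 28.5): to r=0 gives 22.1 → no gain ✓; to r=23 gives 86.2 − 3.0×23 = 17.2 → no gain ✓.
Mediocre (own payoff 22.1): to r=4 gives 40.5 − 8.5×4 = 6.5 → no gain ✓; to r=23 gives 86.2 − 8.5×23 = -109.3 → no gain ✓.
6 of the 6 constraints hold; this profile is a separating equilibrium.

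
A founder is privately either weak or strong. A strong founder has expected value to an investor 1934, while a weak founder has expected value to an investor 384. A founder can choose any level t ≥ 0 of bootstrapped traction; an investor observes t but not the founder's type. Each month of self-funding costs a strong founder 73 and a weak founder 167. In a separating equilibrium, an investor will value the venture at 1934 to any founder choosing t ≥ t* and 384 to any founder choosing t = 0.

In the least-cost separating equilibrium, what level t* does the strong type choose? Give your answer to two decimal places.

A weak founder choosing t = 0 receives 384.
Imitating at t* instead would pay 1934 at cost 167·t*, netting 1934 − 167·t*.
Indifference: 384 = 1934 − 167·t*, so t* = (1934 − 384) / 167 ≈ 9.28.
This is the weak type's binding incentive-compatibility constraint; any t ≥ 9.28 sustains separation on that side.

9.28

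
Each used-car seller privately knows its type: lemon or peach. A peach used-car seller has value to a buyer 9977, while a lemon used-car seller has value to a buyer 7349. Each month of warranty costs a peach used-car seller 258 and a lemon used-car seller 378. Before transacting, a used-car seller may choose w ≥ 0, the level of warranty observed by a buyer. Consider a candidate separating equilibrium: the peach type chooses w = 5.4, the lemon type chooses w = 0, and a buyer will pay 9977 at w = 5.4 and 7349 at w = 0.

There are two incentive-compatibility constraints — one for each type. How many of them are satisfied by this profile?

Peach type: signal → 9977 − 258 × 5.4 = 8583.8; deviate to 0 → 7349. IC holds (8583.8 ≥ 7349).
Lemon type: stay at 0 → 7349; mimic → 9977 − 378 × 5.4 = 7935.8. IC fails (7349 < 7935.8).
1 of 2 constraints hold, so this profile is not an equilibrium.

1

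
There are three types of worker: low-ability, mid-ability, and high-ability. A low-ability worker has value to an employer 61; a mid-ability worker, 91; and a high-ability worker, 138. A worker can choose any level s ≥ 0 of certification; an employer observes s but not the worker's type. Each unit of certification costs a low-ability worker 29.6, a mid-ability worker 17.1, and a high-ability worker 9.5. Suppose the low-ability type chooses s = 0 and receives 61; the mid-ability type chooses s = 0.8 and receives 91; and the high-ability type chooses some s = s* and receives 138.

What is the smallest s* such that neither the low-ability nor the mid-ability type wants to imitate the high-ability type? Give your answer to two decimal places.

Mid-ability type (on-path payoff 91 − 17.1×0.8 = 77.32) won't mimic when 77.32 ≥ 138 − 17.1·s*, i.e. s* ≥ 3.55.
Low-ability type (on-path payoff 61) won't mimic when 61 ≥ 138 − 29.6·s*, i.e. s* ≥ 2.60.
Both must hold, so s* = max(2.60, 3.55) = 3.55. The mid-ability type's constraint binds.

3.55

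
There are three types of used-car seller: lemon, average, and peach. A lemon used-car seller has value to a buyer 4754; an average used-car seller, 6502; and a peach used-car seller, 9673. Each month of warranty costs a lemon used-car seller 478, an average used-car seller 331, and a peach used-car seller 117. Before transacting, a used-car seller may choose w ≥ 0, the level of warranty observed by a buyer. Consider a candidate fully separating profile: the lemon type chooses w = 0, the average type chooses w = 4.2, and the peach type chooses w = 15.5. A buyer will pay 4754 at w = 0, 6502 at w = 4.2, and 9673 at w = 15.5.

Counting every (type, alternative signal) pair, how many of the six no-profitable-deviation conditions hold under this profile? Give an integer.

Peach (own payoff 9673 − 117×15.5 = 7859.5): to w=0 gives 4754 → no gain ✓; to w=4.2 gives 6502 − 117×4.2 = 6010.6 → no gain ✓.
Average (own payoff 6502 − 331×4.2 = 5111.8): to w=0 gives 4754 → no gain ✓; to w=15.5 gives 9673 − 331×15.5 = 4542.5 → no gain ✓.
Lemon (own payoff 4754): to w=4.2 gives 6502 − 478×4.2 = 4494.4 → no gain ✓; to w=15.5 gives 9673 − 478×15.5 = 2264 → no gain ✓.
6 of the 6 constraints hold; this profile is a separating equilibrium.

6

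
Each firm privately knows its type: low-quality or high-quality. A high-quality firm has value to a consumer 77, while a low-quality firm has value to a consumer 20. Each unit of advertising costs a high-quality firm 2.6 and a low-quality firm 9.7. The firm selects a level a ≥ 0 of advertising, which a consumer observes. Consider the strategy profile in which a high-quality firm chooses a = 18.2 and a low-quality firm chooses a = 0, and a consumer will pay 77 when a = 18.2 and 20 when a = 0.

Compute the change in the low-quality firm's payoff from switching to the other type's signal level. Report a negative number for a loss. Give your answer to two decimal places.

-119.54

Playing a = 0 the low-quality firm receives 20.
Deviating to a = 18.2 brings payment 77 at cost 9.7 × 18.2 = 176.54, netting -99.54.
Gain from deviating: -99.54 − 20 = -119.54.
The gain is negative, so the low-quality type's incentive-compatibility constraint is satisfied.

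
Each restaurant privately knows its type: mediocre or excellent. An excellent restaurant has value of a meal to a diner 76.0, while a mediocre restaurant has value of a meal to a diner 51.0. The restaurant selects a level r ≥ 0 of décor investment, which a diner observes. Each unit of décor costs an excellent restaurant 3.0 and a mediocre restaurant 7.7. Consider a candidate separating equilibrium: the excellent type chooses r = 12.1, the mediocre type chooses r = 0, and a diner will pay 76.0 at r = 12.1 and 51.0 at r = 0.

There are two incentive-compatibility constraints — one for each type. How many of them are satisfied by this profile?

1

Mediocre type: stay at 0 → 51.0; mimic → 76.0 − 7.7 × 12.1 = -17.17. IC holds (51.0 ≥ -17.17).
Excellent type: signal → 76.0 − 3.0 × 12.1 = 39.7; deviate to 0 → 51.0. IC fails (39.7 < 51.0).
1 of 2 constraints hold, so this profile is not an equilibrium.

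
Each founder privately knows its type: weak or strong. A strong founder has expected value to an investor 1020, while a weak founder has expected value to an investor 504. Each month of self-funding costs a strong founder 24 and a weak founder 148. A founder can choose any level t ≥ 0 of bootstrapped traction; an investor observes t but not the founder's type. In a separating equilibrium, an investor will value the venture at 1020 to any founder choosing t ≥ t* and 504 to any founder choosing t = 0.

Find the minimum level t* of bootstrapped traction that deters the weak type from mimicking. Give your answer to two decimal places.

3.49

A weak founder choosing t = 0 receives 504.
Imitating at t* instead would pay 1020 at cost 148·t*, netting 1020 − 148·t*.
Indifference: 504 = 1020 − 148·t*, so t* = (1020 − 504) / 148 ≈ 3.49.
At t* the weak type's incentive constraint just binds; the strong type strictly prefers t* since its per-unit cost is lower.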